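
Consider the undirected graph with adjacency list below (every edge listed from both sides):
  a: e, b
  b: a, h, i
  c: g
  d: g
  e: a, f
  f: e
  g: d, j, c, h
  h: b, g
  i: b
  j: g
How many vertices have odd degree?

Degrees: a:2, b:3, c:1, d:1, e:2, f:1, g:4, h:2, i:1, j:1
Odd-degree vertices: b, c, d, f, i, j.

6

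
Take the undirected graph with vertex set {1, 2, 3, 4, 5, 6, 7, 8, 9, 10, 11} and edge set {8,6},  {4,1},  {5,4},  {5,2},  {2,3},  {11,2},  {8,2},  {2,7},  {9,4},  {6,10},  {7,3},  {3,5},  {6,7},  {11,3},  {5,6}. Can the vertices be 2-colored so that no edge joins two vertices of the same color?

No

2-3-11-2 is an odd cycle (length 3), and a bipartite graph can contain only even cycles.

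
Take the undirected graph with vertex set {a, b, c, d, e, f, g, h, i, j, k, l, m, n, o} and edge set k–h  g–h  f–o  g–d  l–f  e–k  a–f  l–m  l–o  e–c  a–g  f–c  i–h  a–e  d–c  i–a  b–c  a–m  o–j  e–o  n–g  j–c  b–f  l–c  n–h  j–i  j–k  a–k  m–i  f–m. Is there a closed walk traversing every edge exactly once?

Yes

Degrees: a:6, b:2, c:6, d:2, e:4, f:6, g:4, h:4, i:4, j:4, k:4, l:4, m:4, n:2, o:4
Every vertex has even degree and the edges form a single connected piece, so an Eulerian circuit exists.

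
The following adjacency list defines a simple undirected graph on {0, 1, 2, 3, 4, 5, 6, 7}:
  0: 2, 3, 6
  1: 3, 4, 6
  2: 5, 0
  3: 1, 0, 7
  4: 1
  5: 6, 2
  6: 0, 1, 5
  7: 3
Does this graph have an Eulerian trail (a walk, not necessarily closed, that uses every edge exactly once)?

Degrees: 0:3, 1:3, 2:2, 3:3, 4:1, 5:2, 6:3, 7:1
Odd-degree vertices: 0, 1, 3, 4, 6, 7 (6 total).
With 6 odd-degree vertices (more than two), no single trail can use every edge.

No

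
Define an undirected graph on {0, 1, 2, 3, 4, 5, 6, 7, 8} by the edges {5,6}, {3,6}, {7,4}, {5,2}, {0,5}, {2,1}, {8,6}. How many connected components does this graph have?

Component: {4, 7}
Component: {0, 1, 2, 3, 5, 6, 8}

2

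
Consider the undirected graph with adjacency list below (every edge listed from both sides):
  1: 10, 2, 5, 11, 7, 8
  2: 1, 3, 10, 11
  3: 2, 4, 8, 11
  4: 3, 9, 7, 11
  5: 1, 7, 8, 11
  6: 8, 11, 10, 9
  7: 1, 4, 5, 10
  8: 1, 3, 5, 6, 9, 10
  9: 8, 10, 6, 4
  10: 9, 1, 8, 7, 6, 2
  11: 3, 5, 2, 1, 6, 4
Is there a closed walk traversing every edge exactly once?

Yes

Degrees: 1:6, 2:4, 3:4, 4:4, 5:4, 6:4, 7:4, 8:6, 9:4, 10:6, 11:6
Every vertex has even degree and the edges form a single connected piece, so an Eulerian circuit exists.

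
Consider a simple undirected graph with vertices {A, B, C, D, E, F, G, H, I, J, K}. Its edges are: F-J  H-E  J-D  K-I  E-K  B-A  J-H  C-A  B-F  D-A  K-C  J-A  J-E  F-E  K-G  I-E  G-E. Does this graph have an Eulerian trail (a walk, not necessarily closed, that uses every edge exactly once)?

Degrees: A:4, B:2, C:2, D:2, E:6, F:3, G:2, H:2, I:2, J:5, K:4
Odd-degree vertices: F, J (2 total).
With 2 odd-degree vertices and all edges in one connected piece, an Eulerian trail exists (from F to J).

Yes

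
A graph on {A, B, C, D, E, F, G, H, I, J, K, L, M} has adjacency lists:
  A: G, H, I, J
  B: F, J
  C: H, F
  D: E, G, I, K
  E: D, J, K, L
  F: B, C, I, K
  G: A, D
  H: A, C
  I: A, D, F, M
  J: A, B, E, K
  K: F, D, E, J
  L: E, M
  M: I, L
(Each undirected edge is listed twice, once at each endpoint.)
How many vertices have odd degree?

Degrees: A:4, B:2, C:2, D:4, E:4, F:4, G:2, H:2, I:4, J:4, K:4, L:2, M:2
Odd-degree vertices: none.

0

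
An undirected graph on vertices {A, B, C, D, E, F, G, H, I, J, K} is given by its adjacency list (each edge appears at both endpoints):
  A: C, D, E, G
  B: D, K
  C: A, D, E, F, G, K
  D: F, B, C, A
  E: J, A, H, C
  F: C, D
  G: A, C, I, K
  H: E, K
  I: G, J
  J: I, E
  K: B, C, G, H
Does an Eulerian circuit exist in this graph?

Yes

Degrees: A:4, B:2, C:6, D:4, E:4, F:2, G:4, H:2, I:2, J:2, K:4
All degrees are even and the non-isolated vertices are connected — an Eulerian circuit exists.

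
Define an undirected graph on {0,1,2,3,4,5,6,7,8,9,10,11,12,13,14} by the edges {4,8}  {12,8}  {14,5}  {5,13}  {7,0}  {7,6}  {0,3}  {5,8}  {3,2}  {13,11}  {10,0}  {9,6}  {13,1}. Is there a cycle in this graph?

No

The graph has 15 vertices, 13 edges, and 2 connected components.
A forest on 15 vertices with 2 components has exactly 13 edges, which matches — so no cycle.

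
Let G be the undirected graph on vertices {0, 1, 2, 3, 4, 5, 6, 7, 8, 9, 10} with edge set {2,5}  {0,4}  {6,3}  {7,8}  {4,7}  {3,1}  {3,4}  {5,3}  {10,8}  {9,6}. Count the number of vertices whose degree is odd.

6

Degrees: 0:1, 1:1, 2:1, 3:4, 4:3, 5:2, 6:2, 7:2, 8:2, 9:1, 10:1
Odd-degree vertices: 0, 1, 2, 4, 9, 10.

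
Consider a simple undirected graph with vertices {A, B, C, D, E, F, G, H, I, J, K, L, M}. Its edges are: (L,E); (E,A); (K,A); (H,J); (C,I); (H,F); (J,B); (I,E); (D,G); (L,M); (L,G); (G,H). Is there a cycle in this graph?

No

|V| = 13, |E| = 12, number of components = 1.
Since 12 = 13 - 1, the graph is a forest and contains no cycle.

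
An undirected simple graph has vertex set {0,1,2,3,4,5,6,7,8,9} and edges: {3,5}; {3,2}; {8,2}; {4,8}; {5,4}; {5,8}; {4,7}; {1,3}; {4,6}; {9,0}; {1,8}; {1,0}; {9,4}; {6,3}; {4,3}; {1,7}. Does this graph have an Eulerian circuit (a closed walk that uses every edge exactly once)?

Degrees: 0:2, 1:4, 2:2, 3:5, 4:6, 5:3, 6:2, 7:2, 8:4, 9:2
3, 5 have odd degree; an Eulerian circuit needs every degree to be even, so none exists.

No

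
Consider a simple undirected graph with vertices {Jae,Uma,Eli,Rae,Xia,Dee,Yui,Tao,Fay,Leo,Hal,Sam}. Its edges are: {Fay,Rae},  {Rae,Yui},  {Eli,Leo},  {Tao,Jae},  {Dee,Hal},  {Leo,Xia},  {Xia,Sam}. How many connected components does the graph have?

5

Component: {Uma}
Component: {Jae, Tao}
Component: {Dee, Hal}
Component: {Rae, Yui, Fay}
Component: {Eli, Xia, Leo, Sam}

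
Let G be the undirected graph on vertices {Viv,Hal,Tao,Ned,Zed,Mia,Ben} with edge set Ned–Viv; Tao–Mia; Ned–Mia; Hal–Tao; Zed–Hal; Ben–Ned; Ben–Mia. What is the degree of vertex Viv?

Neighbors of Viv: Ned.

1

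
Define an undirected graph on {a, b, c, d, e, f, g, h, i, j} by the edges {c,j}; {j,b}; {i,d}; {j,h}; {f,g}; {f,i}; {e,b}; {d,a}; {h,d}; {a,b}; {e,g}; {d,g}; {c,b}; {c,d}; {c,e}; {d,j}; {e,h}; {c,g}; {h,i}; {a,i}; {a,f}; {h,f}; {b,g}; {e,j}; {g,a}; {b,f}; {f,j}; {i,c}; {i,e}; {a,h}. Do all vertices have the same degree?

Yes

Degrees: a:6, b:6, c:6, d:6, e:6, f:6, g:6, h:6, i:6, j:6
All degrees equal 6; the graph is regular.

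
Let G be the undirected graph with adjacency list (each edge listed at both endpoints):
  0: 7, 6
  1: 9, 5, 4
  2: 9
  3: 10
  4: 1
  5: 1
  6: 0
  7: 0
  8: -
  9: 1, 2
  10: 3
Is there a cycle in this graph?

No

|V| = 11, |E| = 7, number of components = 4.
A forest on 11 vertices with 4 components has exactly 7 edges, which matches — so no cycle.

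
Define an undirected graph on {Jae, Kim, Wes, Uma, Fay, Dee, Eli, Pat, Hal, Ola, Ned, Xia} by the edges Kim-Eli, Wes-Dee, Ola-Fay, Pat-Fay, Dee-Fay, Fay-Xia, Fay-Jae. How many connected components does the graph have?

5

Component: {Uma}
Component: {Hal}
Component: {Ned}
Component: {Kim, Eli}
Component: {Jae, Wes, Fay, Dee, Pat, Ola, Xia}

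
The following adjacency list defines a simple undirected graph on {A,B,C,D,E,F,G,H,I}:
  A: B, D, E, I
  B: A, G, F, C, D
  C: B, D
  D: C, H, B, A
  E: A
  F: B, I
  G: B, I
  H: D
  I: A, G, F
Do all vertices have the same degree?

Degrees: A:4, B:5, C:2, D:4, E:1, F:2, G:2, H:1, I:3
Vertex E has degree 1 while B has degree 5, so the graph is not regular.

No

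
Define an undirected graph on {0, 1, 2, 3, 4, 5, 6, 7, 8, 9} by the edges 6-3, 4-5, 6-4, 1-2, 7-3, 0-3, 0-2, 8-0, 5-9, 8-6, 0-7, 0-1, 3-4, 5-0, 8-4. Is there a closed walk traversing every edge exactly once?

No

Degrees: 0:6, 1:2, 2:2, 3:4, 4:4, 5:3, 6:3, 7:2, 8:3, 9:1
5, 6, 8, 9 have odd degree; an Eulerian circuit needs every degree to be even, so none exists.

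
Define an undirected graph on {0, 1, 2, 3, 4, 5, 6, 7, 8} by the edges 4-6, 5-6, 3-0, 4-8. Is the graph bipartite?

A valid 2-coloring puts {1, 2, 3, 6, 7, 8} on one side and {0, 4, 5} on the other; every edge crosses between the two sides.

Yes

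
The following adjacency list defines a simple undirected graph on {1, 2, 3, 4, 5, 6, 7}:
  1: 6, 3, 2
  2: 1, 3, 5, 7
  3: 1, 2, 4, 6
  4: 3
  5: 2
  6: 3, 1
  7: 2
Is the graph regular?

Degrees: 1:3, 2:4, 3:4, 4:1, 5:1, 6:2, 7:1
Vertex 4 has degree 1 while 2 has degree 4, so the graph is not regular.

No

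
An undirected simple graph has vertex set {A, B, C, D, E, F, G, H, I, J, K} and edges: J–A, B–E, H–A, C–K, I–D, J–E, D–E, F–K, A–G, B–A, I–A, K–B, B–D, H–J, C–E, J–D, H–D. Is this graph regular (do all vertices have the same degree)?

Degrees: A:5, B:4, C:2, D:5, E:4, F:1, G:1, H:3, I:2, J:4, K:3
Vertex F has degree 1 while A has degree 5, so the graph is not regular.

No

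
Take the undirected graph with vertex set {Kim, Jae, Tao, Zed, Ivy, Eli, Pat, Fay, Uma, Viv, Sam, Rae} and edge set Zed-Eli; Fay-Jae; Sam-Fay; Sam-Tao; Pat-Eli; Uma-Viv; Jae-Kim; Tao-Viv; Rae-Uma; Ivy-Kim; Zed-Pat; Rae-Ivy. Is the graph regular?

Yes

Degrees: Kim:2, Jae:2, Tao:2, Zed:2, Ivy:2, Eli:2, Pat:2, Fay:2, Uma:2, Viv:2, Sam:2, Rae:2
All degrees equal 2; the graph is regular.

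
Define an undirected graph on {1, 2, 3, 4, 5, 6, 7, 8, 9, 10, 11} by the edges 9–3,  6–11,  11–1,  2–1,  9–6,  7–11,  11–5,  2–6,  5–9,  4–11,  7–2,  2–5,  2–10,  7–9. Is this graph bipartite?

Color {2, 8, 9, 11} black and {1, 3, 4, 5, 6, 7, 10} white. No edge joins two same-colored vertices, so the graph is bipartite.

Yes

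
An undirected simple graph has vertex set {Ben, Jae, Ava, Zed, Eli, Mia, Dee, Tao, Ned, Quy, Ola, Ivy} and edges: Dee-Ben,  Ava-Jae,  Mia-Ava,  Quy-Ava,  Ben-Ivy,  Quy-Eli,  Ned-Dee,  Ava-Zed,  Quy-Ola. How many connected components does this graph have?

Component: {Tao}
Component: {Ben, Dee, Ned, Ivy}
Component: {Jae, Ava, Zed, Eli, Mia, Quy, Ola}

3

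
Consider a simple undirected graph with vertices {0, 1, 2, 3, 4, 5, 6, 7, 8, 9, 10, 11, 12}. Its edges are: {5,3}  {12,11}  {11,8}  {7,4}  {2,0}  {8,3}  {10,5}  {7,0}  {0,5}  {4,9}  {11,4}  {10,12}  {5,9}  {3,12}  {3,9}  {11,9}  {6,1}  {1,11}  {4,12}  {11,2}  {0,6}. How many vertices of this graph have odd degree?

Degrees: 0:4, 1:2, 2:2, 3:4, 4:4, 5:4, 6:2, 7:2, 8:2, 9:4, 10:2, 11:6, 12:4
Odd-degree vertices: none.

0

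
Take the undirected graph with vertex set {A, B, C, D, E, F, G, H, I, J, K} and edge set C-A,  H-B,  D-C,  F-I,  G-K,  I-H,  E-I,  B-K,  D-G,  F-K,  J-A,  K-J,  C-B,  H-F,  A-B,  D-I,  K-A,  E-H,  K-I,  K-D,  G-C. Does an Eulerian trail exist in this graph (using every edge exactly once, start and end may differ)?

No

Degrees: A:4, B:4, C:4, D:4, E:2, F:3, G:3, H:4, I:5, J:2, K:7
Odd-degree vertices: F, G, I, K (4 total).
An Eulerian trail requires 0 or 2 odd-degree vertices; here there are 4.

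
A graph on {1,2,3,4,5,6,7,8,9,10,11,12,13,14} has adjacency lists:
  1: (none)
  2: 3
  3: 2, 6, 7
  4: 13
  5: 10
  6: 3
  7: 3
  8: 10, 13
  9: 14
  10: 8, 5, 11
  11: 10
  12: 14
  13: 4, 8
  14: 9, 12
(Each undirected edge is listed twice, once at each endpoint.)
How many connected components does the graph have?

4

Component: {1}
Component: {9, 12, 14}
Component: {2, 3, 6, 7}
Component: {4, 5, 8, 10, 11, 13}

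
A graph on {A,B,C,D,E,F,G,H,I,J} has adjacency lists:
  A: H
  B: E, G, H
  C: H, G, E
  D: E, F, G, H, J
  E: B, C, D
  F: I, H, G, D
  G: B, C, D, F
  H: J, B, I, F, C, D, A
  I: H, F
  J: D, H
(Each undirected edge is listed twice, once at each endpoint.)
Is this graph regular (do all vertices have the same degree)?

Degrees: A:1, B:3, C:3, D:5, E:3, F:4, G:4, H:7, I:2, J:2
Vertex A has degree 1 while H has degree 7, so the graph is not regular.

No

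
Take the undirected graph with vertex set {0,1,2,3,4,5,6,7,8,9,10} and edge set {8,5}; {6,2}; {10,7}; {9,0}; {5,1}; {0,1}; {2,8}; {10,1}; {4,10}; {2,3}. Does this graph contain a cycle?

|V| = 11, |E| = 10, number of components = 1.
Since 10 = 11 - 1, the graph is a forest and contains no cycle.

No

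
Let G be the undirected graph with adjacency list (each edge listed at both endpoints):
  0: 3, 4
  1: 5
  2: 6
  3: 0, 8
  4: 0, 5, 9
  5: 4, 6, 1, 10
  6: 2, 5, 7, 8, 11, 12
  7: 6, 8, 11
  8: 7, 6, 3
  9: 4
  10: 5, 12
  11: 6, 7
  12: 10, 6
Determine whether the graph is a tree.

The graph has 13 vertices and 16 edges.
Connected but with 16 > 12 edges, so it has a cycle and is not a tree.

No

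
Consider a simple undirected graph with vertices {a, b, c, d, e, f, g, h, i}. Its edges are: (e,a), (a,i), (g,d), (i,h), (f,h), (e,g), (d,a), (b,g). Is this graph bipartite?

Color {b, c, d, e, f, i} black and {a, g, h} white. No edge joins two same-colored vertices, so the graph is bipartite.

Yes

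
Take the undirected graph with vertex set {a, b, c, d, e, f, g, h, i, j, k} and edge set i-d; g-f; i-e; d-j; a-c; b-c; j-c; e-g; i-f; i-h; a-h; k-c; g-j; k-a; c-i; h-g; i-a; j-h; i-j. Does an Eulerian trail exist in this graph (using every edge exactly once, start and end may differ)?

Degrees: a:4, b:1, c:5, d:2, e:2, f:2, g:4, h:4, i:7, j:5, k:2
Odd-degree vertices: b, c, i, j (4 total).
An Eulerian trail requires 0 or 2 odd-degree vertices; here there are 4.

No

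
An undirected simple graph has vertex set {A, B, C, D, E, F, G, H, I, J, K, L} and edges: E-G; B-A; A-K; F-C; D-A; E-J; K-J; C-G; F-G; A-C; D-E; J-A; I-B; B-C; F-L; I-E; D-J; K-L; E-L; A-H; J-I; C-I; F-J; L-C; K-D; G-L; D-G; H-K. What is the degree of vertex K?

5

Neighbors of K: A, D, H, J, L.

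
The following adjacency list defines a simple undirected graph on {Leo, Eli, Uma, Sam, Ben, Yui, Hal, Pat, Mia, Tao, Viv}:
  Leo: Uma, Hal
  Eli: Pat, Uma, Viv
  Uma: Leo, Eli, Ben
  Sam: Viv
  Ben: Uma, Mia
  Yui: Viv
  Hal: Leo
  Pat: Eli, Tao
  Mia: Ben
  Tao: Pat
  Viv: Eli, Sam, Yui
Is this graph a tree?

The graph has 11 vertices and 10 edges.
It is connected with exactly 10 edges, hence acyclic — it is a tree.

Yes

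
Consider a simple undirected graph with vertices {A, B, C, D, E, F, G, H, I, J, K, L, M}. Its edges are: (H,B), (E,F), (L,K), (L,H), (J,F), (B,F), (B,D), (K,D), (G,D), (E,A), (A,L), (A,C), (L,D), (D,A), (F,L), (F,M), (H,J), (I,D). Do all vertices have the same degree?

Degrees: A:4, B:3, C:1, D:6, E:2, F:5, G:1, H:3, I:1, J:2, K:2, L:5, M:1
Vertex C has degree 1 while D has degree 6, so the graph is not regular.

No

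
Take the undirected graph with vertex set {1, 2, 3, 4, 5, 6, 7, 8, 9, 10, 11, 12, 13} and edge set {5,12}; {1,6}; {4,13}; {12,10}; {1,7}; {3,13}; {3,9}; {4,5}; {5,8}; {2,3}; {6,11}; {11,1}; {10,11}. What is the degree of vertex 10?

2

Neighbors of 10: 11, 12.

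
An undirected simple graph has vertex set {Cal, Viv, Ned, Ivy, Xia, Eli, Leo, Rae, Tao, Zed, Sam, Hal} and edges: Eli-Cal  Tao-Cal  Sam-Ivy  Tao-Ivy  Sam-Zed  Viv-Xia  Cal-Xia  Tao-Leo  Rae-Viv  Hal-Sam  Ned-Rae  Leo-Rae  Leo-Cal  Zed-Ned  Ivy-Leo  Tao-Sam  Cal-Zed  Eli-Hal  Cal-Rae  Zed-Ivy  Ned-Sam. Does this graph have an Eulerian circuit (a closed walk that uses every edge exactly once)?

Degrees: Cal:6, Viv:2, Ned:3, Ivy:4, Xia:2, Eli:2, Leo:4, Rae:4, Tao:4, Zed:4, Sam:5, Hal:2
Vertices with odd degree: Ned, Sam. An Eulerian circuit requires all degrees even.

No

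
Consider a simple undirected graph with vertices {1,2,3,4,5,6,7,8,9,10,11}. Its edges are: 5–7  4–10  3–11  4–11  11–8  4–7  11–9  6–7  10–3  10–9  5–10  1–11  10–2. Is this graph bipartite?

Yes

Partition the vertices as {7, 10, 11} vs {1, 2, 3, 4, 5, 6, 8, 9}. Each listed edge has one endpoint in each part, so the graph is bipartite.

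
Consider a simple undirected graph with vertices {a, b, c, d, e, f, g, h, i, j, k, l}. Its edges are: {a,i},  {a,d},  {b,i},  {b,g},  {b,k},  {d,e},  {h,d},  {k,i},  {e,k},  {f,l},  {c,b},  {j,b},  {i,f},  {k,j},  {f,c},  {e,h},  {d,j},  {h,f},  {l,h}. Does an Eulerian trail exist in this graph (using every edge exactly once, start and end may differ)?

Degrees: a:2, b:5, c:2, d:4, e:3, f:4, g:1, h:4, i:4, j:3, k:4, l:2
Odd-degree vertices: b, e, g, j (4 total).
With 4 odd-degree vertices (more than two), no single trail can use every edge.

No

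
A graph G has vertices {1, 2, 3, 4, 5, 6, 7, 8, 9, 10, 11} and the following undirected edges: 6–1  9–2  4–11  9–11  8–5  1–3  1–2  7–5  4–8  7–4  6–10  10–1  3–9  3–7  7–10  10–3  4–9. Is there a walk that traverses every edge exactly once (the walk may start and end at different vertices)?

Yes

Degrees: 1:4, 2:2, 3:4, 4:4, 5:2, 6:2, 7:4, 8:2, 9:4, 10:4, 11:2
Odd-degree vertices: none (0 total).
With 0 odd-degree vertices and all edges in one connected piece, an Eulerian trail exists.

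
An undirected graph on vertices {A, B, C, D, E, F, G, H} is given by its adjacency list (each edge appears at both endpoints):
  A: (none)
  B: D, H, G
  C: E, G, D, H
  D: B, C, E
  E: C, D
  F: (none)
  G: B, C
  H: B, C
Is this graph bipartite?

The cycle D-E-C-D has length 3, which is odd, so the graph is not bipartite.

No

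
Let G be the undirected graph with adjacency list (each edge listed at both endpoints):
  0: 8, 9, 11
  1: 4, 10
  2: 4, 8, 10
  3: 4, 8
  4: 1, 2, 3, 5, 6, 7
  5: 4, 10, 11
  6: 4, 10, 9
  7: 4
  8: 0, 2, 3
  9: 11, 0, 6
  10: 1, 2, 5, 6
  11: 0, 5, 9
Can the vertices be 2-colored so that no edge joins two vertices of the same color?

The cycle 0-9-11-0 has length 3, which is odd, so the graph is not bipartite.

No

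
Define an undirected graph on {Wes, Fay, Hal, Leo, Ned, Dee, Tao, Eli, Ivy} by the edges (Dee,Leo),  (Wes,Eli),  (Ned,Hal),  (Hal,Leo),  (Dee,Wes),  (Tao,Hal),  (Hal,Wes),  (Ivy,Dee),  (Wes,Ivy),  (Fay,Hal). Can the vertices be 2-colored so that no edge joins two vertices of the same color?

Dee-Wes-Ivy-Dee is an odd cycle (length 3), and a bipartite graph can contain only even cycles.

No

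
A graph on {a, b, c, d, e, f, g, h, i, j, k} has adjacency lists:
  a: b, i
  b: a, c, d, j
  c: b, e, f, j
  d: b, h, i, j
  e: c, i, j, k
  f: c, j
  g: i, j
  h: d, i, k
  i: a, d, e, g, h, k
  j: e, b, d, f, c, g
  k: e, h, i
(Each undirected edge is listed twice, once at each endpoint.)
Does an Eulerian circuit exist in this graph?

No

Degrees: a:2, b:4, c:4, d:4, e:4, f:2, g:2, h:3, i:6, j:6, k:3
h, k have odd degree; an Eulerian circuit needs every degree to be even, so none exists.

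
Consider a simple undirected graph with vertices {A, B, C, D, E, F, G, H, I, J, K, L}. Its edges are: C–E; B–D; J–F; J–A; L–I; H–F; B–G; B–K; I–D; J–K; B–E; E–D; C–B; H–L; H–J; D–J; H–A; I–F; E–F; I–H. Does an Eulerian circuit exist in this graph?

Degrees: A:2, B:5, C:2, D:4, E:4, F:4, G:1, H:5, I:4, J:5, K:2, L:2
B, G, H, J have odd degree; an Eulerian circuit needs every degree to be even, so none exists.

No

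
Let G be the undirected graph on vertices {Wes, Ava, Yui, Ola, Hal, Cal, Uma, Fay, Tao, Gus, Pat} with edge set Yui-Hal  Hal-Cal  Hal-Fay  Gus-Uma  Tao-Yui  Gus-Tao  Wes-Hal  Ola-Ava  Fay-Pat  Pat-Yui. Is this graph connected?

Component: {Ava, Ola}
Component: {Wes, Yui, Hal, Cal, Uma, Fay, Tao, Gus, Pat}
No edge joins these 2 groups, so the graph is disconnected.

No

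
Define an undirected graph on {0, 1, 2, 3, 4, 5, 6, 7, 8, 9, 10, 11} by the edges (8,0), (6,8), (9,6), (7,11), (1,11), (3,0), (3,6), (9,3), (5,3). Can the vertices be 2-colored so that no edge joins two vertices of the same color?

6-3-9-6 is an odd cycle (length 3), and a bipartite graph can contain only even cycles.

No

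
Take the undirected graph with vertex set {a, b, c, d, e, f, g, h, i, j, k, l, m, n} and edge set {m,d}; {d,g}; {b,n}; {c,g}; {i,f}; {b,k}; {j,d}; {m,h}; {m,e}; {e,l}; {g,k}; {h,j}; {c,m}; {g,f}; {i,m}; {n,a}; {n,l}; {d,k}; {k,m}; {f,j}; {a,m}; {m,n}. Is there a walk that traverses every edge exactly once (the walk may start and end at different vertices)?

Yes

Degrees: a:2, b:2, c:2, d:4, e:2, f:3, g:4, h:2, i:2, j:3, k:4, l:2, m:8, n:4
Odd-degree vertices: f, j (2 total).
With 2 odd-degree vertices and all edges in one connected piece, an Eulerian trail exists (from f to j).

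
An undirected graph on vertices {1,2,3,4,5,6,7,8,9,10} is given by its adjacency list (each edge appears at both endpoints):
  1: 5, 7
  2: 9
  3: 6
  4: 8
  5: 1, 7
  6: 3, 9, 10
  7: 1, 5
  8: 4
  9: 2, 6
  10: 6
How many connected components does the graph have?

3

Component: {4, 8}
Component: {1, 5, 7}
Component: {2, 3, 6, 9, 10}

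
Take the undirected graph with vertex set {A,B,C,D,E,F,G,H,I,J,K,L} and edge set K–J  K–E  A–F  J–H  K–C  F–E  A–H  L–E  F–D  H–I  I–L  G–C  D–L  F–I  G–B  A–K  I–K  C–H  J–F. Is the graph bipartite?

Partition the vertices as {F, G, H, K, L} vs {A, B, C, D, E, I, J}. Each listed edge has one endpoint in each part, so the graph is bipartite.

Yes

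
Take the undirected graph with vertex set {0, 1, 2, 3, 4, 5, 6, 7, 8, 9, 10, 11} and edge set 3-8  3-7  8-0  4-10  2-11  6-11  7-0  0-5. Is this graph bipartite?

Yes

Color {1, 5, 7, 8, 9, 10, 11} black and {0, 2, 3, 4, 6} white. No edge joins two same-colored vertices, so the graph is bipartite.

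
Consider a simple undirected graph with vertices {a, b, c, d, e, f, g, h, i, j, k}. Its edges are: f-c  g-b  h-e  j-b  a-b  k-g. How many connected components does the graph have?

5

Component: {d}
Component: {i}
Component: {c, f}
Component: {e, h}
Component: {a, b, g, j, k}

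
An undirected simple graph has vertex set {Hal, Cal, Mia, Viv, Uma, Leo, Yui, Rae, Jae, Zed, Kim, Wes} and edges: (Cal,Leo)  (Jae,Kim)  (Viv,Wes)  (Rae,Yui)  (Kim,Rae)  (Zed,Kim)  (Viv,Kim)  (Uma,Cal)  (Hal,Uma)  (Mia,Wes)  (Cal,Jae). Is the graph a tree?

Yes

The graph has 12 vertices and 11 edges.
It is connected with exactly 11 edges, hence acyclic — it is a tree.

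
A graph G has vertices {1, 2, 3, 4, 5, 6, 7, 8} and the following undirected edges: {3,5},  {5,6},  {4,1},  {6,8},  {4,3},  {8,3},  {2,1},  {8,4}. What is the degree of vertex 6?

Neighbors of 6: 5, 8.

2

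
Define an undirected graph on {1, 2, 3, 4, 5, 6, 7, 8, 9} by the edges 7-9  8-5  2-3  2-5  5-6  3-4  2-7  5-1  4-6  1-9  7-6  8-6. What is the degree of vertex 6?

Neighbors of 6: 4, 5, 7, 8.

4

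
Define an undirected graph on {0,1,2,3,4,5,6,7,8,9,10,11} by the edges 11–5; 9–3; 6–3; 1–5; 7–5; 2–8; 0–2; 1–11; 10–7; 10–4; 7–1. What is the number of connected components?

3

Component: {0, 2, 8}
Component: {3, 6, 9}
Component: {1, 4, 5, 7, 10, 11}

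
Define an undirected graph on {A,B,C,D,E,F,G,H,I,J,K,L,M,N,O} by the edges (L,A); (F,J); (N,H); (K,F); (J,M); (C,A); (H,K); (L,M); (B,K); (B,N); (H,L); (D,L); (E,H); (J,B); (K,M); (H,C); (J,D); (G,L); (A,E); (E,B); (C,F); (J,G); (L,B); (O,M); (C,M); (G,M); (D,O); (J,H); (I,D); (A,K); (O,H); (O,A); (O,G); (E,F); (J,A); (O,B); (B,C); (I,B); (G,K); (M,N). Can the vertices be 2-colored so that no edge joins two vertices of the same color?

No

G-M-O-G is an odd cycle (length 3), and a bipartite graph can contain only even cycles.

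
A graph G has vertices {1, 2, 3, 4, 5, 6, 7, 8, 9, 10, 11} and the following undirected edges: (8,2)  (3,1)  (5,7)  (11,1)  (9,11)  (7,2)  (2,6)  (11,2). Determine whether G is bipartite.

Partition the vertices as {3, 4, 6, 7, 8, 10, 11} vs {1, 2, 5, 9}. Each listed edge has one endpoint in each part, so the graph is bipartite.

Yes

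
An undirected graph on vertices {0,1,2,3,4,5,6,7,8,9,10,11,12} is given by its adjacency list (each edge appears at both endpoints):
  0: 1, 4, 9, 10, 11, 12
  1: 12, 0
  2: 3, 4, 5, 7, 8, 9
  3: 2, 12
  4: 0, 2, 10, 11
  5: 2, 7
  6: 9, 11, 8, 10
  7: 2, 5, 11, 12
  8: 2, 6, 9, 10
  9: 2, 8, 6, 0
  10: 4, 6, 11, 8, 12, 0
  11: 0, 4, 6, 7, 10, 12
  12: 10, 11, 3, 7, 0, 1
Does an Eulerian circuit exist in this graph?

Degrees: 0:6, 1:2, 2:6, 3:2, 4:4, 5:2, 6:4, 7:4, 8:4, 9:4, 10:6, 11:6, 12:6
All degrees are even and the non-isolated vertices are connected — an Eulerian circuit exists.

Yes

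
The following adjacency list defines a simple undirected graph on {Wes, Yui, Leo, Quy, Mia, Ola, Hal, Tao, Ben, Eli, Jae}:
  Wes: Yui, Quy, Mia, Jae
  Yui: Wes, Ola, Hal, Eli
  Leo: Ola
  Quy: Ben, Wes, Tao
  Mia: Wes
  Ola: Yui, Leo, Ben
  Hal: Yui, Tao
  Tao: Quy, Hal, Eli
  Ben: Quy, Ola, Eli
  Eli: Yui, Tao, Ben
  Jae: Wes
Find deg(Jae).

Neighbors of Jae: Wes.

1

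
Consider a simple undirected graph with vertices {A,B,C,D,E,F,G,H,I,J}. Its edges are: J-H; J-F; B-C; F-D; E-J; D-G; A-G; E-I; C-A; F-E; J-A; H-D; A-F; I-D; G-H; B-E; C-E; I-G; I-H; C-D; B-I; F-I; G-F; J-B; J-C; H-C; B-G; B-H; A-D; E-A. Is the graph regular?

Yes

Degrees: A:6, B:6, C:6, D:6, E:6, F:6, G:6, H:6, I:6, J:6
Every vertex has degree 6, so the graph is 6-regular.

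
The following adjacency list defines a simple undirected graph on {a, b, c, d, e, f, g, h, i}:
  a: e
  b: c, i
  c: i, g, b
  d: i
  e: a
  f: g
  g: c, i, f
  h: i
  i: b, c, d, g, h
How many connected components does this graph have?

Component: {a, e}
Component: {b, c, d, f, g, h, i}

2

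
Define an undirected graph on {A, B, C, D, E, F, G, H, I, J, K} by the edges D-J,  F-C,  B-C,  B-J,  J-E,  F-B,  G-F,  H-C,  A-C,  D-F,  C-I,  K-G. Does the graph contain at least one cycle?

Yes

|V| = 11, |E| = 12, number of components = 1.
One cycle is F-B-J-D-F.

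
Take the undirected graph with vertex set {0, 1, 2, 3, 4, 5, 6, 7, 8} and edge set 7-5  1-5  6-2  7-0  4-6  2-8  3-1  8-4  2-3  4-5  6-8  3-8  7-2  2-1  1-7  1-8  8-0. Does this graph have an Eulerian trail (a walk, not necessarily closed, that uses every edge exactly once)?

Degrees: 0:2, 1:5, 2:5, 3:3, 4:3, 5:3, 6:3, 7:4, 8:6
Odd-degree vertices: 1, 2, 3, 4, 5, 6 (6 total).
An Eulerian trail requires 0 or 2 odd-degree vertices; here there are 6.

No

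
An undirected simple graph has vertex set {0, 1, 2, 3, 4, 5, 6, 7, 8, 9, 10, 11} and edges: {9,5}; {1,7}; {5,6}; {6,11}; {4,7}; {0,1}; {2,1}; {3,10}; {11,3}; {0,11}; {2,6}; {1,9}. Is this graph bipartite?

No

0-1-2-6-11-0 is an odd cycle (length 5), and a bipartite graph can contain only even cycles.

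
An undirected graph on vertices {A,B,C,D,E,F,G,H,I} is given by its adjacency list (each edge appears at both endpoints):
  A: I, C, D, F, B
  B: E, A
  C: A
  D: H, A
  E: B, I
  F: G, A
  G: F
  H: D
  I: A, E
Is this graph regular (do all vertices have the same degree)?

Degrees: A:5, B:2, C:1, D:2, E:2, F:2, G:1, H:1, I:2
Degrees are not all equal (e.g. deg(C)=1 but deg(A)=5); not regular.

No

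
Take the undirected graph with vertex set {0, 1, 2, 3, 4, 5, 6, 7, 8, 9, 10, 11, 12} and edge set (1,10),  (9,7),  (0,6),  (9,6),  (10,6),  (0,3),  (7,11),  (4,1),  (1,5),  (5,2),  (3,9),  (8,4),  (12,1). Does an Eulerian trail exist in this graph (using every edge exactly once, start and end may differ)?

No

Degrees: 0:2, 1:4, 2:1, 3:2, 4:2, 5:2, 6:3, 7:2, 8:1, 9:3, 10:2, 11:1, 12:1
Odd-degree vertices: 2, 6, 8, 9, 11, 12 (6 total).
An Eulerian trail requires 0 or 2 odd-degree vertices; here there are 6.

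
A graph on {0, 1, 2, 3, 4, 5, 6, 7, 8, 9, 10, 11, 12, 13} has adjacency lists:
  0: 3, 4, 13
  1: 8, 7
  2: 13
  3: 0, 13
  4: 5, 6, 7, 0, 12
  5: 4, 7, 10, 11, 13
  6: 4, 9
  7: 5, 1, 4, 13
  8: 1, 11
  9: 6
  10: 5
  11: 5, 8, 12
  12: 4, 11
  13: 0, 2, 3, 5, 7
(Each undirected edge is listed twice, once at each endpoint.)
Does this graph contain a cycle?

|V| = 14, |E| = 19, number of components = 1.
One cycle is 0-4-7-13-3-0.

Yes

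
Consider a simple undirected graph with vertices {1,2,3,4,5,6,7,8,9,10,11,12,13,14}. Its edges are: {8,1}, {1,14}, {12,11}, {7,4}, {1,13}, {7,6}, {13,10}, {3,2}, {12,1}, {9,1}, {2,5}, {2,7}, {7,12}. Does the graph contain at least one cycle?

No

The graph has 14 vertices, 13 edges, and 1 connected component.
A forest on 14 vertices with 1 component has exactly 13 edges, which matches — so no cycle.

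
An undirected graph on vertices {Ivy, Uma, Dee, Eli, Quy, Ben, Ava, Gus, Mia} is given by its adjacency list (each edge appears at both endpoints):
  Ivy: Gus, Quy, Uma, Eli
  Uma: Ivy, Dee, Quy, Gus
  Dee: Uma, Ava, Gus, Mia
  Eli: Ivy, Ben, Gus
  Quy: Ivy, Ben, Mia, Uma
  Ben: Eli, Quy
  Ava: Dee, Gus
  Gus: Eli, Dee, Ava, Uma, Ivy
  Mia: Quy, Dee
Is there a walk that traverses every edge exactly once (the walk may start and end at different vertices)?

Degrees: Ivy:4, Uma:4, Dee:4, Eli:3, Quy:4, Ben:2, Ava:2, Gus:5, Mia:2
Odd-degree vertices: Eli, Gus (2 total).
The non-isolated vertices are connected and exactly 2 have odd degree, so an Eulerian trail exists (from Eli to Gus).

Yes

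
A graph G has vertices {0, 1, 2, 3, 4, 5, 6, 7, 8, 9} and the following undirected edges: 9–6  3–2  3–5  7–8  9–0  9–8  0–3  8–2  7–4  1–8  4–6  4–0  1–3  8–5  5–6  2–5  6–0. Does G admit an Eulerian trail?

Degrees: 0:4, 1:2, 2:3, 3:4, 4:3, 5:4, 6:4, 7:2, 8:5, 9:3
Odd-degree vertices: 2, 4, 8, 9 (4 total).
With 4 odd-degree vertices (more than two), no single trail can use every edge.

No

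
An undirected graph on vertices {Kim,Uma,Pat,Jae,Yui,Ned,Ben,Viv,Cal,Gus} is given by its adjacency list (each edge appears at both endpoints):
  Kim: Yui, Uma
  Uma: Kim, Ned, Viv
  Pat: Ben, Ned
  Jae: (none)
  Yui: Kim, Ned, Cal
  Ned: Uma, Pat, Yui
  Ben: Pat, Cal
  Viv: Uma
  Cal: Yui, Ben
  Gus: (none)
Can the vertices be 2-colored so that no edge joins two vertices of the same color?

No

The cycle Yui-Ned-Pat-Ben-Cal-Yui has length 5, which is odd, so the graph is not bipartite.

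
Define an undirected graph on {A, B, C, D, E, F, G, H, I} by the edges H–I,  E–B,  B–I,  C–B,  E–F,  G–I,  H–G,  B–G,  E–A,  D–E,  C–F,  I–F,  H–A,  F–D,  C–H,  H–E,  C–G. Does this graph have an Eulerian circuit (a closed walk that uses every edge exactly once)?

Degrees: A:2, B:4, C:4, D:2, E:5, F:4, G:4, H:5, I:4
Vertices with odd degree: E, H. An Eulerian circuit requires all degrees even.

No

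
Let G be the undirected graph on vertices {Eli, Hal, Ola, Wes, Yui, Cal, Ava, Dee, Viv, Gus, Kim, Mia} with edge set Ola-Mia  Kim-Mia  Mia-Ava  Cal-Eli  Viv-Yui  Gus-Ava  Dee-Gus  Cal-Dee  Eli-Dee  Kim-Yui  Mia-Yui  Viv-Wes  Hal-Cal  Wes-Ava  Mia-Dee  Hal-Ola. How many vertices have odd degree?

Degrees: Eli:2, Hal:2, Ola:2, Wes:2, Yui:3, Cal:3, Ava:3, Dee:4, Viv:2, Gus:2, Kim:2, Mia:5
Odd-degree vertices: Yui, Cal, Ava, Mia.

4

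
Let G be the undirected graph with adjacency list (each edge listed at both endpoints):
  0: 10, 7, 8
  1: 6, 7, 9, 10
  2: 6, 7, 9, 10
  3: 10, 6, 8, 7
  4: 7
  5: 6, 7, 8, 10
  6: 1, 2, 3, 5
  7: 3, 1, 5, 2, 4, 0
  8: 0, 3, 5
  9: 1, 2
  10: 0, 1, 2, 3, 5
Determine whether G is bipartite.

Yes

Color {6, 7, 8, 9, 10} black and {0, 1, 2, 3, 4, 5} white. No edge joins two same-colored vertices, so the graph is bipartite.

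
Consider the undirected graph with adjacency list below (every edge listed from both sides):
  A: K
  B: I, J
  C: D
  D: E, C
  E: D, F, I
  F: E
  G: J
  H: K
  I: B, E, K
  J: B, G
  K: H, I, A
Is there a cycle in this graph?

No

|V| = 11, |E| = 10, number of components = 1.
Since 10 = 11 - 1, the graph is a forest and contains no cycle.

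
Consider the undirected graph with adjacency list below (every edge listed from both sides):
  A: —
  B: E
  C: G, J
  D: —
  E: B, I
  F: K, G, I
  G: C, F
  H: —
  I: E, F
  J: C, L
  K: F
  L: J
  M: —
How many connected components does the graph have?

Component: {A}
Component: {D}
Component: {H}
Component: {M}
Component: {B, C, E, F, G, I, J, K, L}

5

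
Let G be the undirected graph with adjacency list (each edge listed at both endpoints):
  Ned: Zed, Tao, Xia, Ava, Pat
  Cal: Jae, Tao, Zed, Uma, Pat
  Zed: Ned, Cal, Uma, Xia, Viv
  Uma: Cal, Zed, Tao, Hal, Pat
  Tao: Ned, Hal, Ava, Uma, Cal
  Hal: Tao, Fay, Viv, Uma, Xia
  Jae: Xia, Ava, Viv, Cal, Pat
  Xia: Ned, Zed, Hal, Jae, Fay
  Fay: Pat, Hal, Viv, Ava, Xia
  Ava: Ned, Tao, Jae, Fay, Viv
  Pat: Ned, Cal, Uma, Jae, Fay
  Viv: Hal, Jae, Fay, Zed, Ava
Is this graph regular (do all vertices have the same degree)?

Yes

Degrees: Ned:5, Cal:5, Zed:5, Uma:5, Tao:5, Hal:5, Jae:5, Xia:5, Fay:5, Ava:5, Pat:5, Viv:5
All degrees equal 5; the graph is regular.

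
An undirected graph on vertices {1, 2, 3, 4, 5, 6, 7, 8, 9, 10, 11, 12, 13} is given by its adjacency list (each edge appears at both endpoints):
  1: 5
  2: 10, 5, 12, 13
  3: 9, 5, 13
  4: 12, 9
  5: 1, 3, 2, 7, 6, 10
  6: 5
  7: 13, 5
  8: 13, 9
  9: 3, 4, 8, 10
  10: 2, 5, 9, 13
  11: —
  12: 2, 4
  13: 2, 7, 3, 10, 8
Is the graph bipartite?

No

10-2-13-10 is an odd cycle (length 3), and a bipartite graph can contain only even cycles.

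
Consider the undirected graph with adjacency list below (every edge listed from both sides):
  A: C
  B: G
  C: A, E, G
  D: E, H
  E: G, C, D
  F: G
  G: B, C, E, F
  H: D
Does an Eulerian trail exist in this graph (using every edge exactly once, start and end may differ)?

Degrees: A:1, B:1, C:3, D:2, E:3, F:1, G:4, H:1
Odd-degree vertices: A, B, C, E, F, H (6 total).
An Eulerian trail requires 0 or 2 odd-degree vertices; here there are 6.

No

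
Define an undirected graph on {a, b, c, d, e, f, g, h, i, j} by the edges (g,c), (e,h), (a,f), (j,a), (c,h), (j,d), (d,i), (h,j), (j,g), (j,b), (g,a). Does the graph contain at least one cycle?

|V| = 10, |E| = 11, number of components = 1.
Since 11 > 10 - 1, a cycle must exist; for instance j-g-c-h-j.

Yes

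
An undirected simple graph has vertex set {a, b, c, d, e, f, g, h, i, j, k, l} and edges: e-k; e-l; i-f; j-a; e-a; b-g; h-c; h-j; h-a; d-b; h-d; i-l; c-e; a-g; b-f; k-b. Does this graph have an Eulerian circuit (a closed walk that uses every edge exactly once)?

Degrees: a:4, b:4, c:2, d:2, e:4, f:2, g:2, h:4, i:2, j:2, k:2, l:2
All degrees are even and the non-isolated vertices are connected — an Eulerian circuit exists.

Yes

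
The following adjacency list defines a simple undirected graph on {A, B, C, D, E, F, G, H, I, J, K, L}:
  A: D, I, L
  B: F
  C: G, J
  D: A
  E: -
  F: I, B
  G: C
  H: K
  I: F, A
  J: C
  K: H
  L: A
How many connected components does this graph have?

4

Component: {E}
Component: {H, K}
Component: {C, G, J}
Component: {A, B, D, F, I, L}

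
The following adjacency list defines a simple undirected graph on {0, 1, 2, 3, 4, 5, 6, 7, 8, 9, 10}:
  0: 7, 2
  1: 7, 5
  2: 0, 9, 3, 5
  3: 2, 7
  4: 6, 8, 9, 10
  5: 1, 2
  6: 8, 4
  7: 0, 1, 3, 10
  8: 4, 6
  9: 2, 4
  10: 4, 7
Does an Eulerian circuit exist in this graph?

Degrees: 0:2, 1:2, 2:4, 3:2, 4:4, 5:2, 6:2, 7:4, 8:2, 9:2, 10:2
Every vertex has even degree and the edges form a single connected piece, so an Eulerian circuit exists.

Yes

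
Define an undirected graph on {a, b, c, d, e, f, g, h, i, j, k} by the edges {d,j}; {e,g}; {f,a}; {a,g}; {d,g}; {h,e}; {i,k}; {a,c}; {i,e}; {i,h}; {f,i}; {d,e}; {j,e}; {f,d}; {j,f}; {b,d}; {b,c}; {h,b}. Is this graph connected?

A breadth-first search from a visits a, g, c, f, e, d, b, j, i, h, k — all 11 vertices — so the graph is connected.

Yes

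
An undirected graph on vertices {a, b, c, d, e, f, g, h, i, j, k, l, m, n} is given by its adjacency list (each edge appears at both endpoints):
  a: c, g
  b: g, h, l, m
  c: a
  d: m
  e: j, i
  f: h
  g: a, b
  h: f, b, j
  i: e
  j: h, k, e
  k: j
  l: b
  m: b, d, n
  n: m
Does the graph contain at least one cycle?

The graph has 14 vertices, 13 edges, and 1 connected component.
A forest on 14 vertices with 1 component has exactly 13 edges, which matches — so no cycle.

No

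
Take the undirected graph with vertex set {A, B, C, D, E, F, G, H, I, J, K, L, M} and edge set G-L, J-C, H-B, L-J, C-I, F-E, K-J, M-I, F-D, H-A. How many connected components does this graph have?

Component: {A, B, H}
Component: {D, E, F}
Component: {C, G, I, J, K, L, M}

3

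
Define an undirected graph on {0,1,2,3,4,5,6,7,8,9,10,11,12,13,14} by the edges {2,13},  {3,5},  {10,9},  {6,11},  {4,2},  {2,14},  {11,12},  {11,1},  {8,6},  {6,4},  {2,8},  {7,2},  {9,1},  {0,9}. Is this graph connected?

No

Component: {3, 5}
Component: {0, 1, 2, 4, 6, 7, 8, 9, 10, 11, 12, 13, 14}
No edge joins these 2 groups, so the graph is disconnected.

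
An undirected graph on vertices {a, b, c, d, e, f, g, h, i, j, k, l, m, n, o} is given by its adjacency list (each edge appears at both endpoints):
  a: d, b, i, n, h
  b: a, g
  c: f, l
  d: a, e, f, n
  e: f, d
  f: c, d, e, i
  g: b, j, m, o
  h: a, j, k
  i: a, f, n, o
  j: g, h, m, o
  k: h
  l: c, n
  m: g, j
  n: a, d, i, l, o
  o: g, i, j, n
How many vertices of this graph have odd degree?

4

Degrees: a:5, b:2, c:2, d:4, e:2, f:4, g:4, h:3, i:4, j:4, k:1, l:2, m:2, n:5, o:4
Odd-degree vertices: a, h, k, n.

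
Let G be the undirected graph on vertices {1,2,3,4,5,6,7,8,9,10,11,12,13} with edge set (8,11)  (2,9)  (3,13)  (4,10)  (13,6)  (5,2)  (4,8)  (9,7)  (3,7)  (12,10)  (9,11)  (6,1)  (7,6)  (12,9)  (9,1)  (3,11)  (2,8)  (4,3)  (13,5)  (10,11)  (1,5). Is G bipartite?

Yes

Color {3, 5, 6, 8, 9, 10} black and {1, 2, 4, 7, 11, 12, 13} white. No edge joins two same-colored vertices, so the graph is bipartite.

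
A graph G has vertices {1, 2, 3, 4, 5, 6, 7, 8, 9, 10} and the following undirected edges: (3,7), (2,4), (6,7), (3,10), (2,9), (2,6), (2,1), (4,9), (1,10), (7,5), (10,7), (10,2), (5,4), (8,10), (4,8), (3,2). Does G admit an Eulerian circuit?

Degrees: 1:2, 2:6, 3:3, 4:4, 5:2, 6:2, 7:4, 8:2, 9:2, 10:5
3, 10 have odd degree; an Eulerian circuit needs every degree to be even, so none exists.

No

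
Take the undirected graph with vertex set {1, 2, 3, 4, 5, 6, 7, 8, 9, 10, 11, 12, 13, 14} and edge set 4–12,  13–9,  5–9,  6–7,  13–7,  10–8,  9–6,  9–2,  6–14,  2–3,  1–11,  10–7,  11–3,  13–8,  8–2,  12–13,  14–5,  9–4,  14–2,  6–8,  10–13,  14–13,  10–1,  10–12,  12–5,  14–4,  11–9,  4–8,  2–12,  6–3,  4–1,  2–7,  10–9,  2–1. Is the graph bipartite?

13-10-7-13 is an odd cycle (length 3), and a bipartite graph can contain only even cycles.

No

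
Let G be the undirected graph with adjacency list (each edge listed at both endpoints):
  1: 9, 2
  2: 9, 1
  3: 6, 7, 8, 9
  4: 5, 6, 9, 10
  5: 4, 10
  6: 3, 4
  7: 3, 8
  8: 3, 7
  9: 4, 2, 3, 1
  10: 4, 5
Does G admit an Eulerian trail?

Degrees: 1:2, 2:2, 3:4, 4:4, 5:2, 6:2, 7:2, 8:2, 9:4, 10:2
Odd-degree vertices: none (0 total).
The non-isolated vertices are connected and exactly 0 have odd degree, so an Eulerian trail exists.

Yes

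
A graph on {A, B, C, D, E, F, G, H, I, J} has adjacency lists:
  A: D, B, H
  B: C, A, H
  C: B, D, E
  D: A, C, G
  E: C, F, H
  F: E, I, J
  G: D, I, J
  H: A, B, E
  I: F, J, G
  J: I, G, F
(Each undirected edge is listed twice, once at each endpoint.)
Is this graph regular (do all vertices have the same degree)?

Degrees: A:3, B:3, C:3, D:3, E:3, F:3, G:3, H:3, I:3, J:3
Every vertex has degree 3, so the graph is 3-regular.

Yes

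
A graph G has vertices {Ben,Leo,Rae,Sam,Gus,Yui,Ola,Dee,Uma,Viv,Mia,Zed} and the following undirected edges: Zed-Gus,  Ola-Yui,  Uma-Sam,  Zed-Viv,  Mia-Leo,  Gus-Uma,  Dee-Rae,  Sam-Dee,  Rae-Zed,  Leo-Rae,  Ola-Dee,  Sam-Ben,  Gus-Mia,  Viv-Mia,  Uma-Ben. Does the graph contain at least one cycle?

|V| = 12, |E| = 15, number of components = 1.
One cycle is Uma-Sam-Dee-Rae-Zed-Gus-Uma.

Yes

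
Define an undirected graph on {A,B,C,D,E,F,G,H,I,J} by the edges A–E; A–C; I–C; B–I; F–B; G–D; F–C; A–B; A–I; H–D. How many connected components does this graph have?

Component: {J}
Component: {D, G, H}
Component: {A, B, C, E, F, I}

3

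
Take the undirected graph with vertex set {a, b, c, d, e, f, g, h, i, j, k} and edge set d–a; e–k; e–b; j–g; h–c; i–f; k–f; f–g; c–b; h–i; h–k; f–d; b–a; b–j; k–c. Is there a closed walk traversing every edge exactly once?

No

Degrees: a:2, b:4, c:3, d:2, e:2, f:4, g:2, h:3, i:2, j:2, k:4
Vertices with odd degree: c, h. An Eulerian circuit requires all degrees even.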